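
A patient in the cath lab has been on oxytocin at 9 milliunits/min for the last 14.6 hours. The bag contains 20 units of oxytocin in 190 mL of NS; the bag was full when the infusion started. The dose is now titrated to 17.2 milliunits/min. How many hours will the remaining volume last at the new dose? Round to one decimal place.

Initial rate:
9 milliunits/min × 60 min/hr = 540 milliunits/hr
Concentration = 20 units ÷ 190 mL = 0.1052632 units/mL = 105.2632 milliunits/mL
Rate = 540 milliunits/hr ÷ 105.2632 milliunits/mL = 5.13 mL/hr
Volume infused so far = 5.13 mL/hr × 14.6 hr = 74.898 mL
Volume remaining = 190 − 74.898 = 115.102 mL
New rate:
17.2 milliunits/min × 60 min/hr = 1032 milliunits/hr
Rate = 1032 milliunits/hr ÷ 105.2632 milliunits/mL = 9.804 mL/hr
Time remaining = 115.102 mL ÷ 9.804 mL/hr = 11.74031 hr

11.7 hours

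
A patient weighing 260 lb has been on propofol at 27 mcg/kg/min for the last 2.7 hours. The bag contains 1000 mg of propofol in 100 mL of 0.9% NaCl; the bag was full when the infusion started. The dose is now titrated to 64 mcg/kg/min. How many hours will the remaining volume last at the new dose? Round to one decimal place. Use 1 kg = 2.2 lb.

Initial rate:
Weight = 260 lb ÷ 2.2 lb/kg = 118.1818 kg
Dose = 27 mcg/kg/min × 118.1818 kg = 3190.909 mcg/min
3190.909 mcg/min × 60 min/hr = 191454.5 mcg/hr
Concentration = 1000 mg ÷ 100 mL = 10 mg/mL = 10000 mcg/mL
Rate = 191454.5 mcg/hr ÷ 10000 mcg/mL = 19.14545 mL/hr
Volume infused so far = 19.14545 mL/hr × 2.7 hr = 51.69273 mL
Volume remaining = 100 − 51.69273 = 48.30727 mL
New rate:
Dose = 64 mcg/kg/min × 118.1818 kg = 7563.636 mcg/min
7563.636 mcg/min × 60 min/hr = 453818.2 mcg/hr
Rate = 453818.2 mcg/hr ÷ 10000 mcg/mL = 45.38182 mL/hr
Time remaining = 48.30727 mL ÷ 45.38182 mL/hr = 1.064463 hr

1.1 hours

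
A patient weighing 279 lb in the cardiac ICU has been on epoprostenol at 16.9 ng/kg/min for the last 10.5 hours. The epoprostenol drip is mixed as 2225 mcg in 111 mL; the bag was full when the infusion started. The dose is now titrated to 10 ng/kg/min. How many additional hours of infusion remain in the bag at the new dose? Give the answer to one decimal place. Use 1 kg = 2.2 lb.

Initial rate:
Weight = 279 lb ÷ 2.2 lb/kg = 126.8182 kg
Dose = 16.9 ng/kg/min × 126.8182 kg = 2143.227 ng/min
2143.227 ng/min × 60 min/hr = 128593.6 ng/hr
Concentration = 2225 mcg ÷ 111 mL = 20.04505 mcg/mL = 20045.05 ng/mL
Rate = 128593.6 ng/hr ÷ 20045.05 ng/mL = 6.415233 mL/hr
Volume infused so far = 6.415233 mL/hr × 10.5 hr = 67.35995 mL
Volume remaining = 111 − 67.35995 = 43.64005 mL
New rate:
Dose = 10 ng/kg/min × 126.8182 kg = 1268.182 ng/min
1268.182 ng/min × 60 min/hr = 76090.91 ng/hr
Rate = 76090.91 ng/hr ÷ 20045.05 ng/mL = 3.795996 mL/hr
Time remaining = 43.64005 mL ÷ 3.795996 mL/hr = 11.49634 hr

11.5 hours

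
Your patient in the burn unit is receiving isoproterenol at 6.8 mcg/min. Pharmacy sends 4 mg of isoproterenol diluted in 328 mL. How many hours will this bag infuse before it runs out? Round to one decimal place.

9.8 hours

6.8 mcg/min × 60 min/hr = 408 mcg/hr
Concentration = 4 mg ÷ 328 mL = 0.01219512 mg/mL = 12.19512 mcg/mL
Rate = 408 mcg/hr ÷ 12.19512 mcg/mL = 33.456 mL/hr
Duration = 328 mL ÷ 33.456 mL/hr = 9.803922 hr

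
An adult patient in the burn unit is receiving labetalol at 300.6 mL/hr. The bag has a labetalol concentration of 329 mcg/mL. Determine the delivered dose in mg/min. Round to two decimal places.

1.65 mg/min

Concentration = 329 mcg/mL = 0.329 mg/mL
Drug rate = 300.6 mL/hr × 0.329 mg/mL = 98.8974 mg/hr
98.8974 mg/hr ÷ 60 min/hr = 1.64829 mg/min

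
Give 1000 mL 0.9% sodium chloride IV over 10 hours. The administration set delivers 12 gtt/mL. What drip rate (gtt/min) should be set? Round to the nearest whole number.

1000 mL ÷ (10 hr × 60 = 600 min) = 1.666667 mL/min
1.666667 mL/min × 12 gtt/mL = 20 gtt/min

20 gtt/min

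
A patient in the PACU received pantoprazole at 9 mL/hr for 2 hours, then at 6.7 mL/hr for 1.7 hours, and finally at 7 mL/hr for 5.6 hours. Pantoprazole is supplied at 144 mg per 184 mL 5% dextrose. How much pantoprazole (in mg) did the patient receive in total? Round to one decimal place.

Concentration = 144 mg ÷ 184 mL = 0.7826087 mg/mL
Stage 1: 9 mL/hr × 2 hr = 18 mL → 18 mL × 0.7826087 mg/mL = 14.08696 mg
Stage 2: 6.7 mL/hr × 1.7 hr = 11.39 mL → 11.39 mL × 0.7826087 mg/mL = 8.913913 mg
Stage 3: 7 mL/hr × 5.6 hr = 39.2 mL → 39.2 mL × 0.7826087 mg/mL = 30.67826 mg
Total = 14.08696 + 8.913913 + 30.67826 = 53.67913 mg

53.7 mg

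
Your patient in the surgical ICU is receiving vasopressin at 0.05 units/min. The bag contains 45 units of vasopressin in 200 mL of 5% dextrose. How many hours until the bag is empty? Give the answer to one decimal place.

15.0 hours

0.05 units/min × 60 min/hr = 3 units/hr
Concentration = 45 units ÷ 200 mL = 0.225 units/mL
Rate = 3 units/hr ÷ 0.225 units/mL = 13.33333 mL/hr
Duration = 200 mL ÷ 13.33333 mL/hr = 15 hr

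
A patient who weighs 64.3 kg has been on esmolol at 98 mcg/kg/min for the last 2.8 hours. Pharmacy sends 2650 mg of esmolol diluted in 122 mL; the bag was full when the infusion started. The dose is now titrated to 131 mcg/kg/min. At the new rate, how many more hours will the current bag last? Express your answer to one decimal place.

3.1 hours

Initial rate:
Dose = 98 mcg/kg/min × 64.3 kg = 6301.4 mcg/min
6301.4 mcg/min × 60 min/hr = 378084 mcg/hr
Concentration = 2650 mg ÷ 122 mL = 21.72131 mg/mL = 21721.31 mcg/mL
Rate = 378084 mcg/hr ÷ 21721.31 mcg/mL = 17.40613 mL/hr
Volume infused so far = 17.40613 mL/hr × 2.8 hr = 48.73717 mL
Volume remaining = 122 − 48.73717 = 73.26283 mL
New rate:
Dose = 131 mcg/kg/min × 64.3 kg = 8423.3 mcg/min
8423.3 mcg/min × 60 min/hr = 505398 mcg/hr
Rate = 505398 mcg/hr ÷ 21721.31 mcg/mL = 23.26738 mL/hr
Time remaining = 73.26283 mL ÷ 23.26738 mL/hr = 3.148736 hr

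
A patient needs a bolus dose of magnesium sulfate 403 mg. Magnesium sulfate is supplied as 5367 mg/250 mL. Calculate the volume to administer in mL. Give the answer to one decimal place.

Concentration = 5367 mg ÷ 250 mL = 21.468 mg/mL
Volume = 403 mg ÷ 21.468 mg/mL = 18.77213 mL

18.8 mL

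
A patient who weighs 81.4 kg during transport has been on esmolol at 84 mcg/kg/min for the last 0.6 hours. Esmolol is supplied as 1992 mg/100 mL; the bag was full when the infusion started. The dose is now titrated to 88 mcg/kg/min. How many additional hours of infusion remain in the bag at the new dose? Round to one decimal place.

4.1 hours

Initial rate:
Dose = 84 mcg/kg/min × 81.4 kg = 6837.6 mcg/min
6837.6 mcg/min × 60 min/hr = 410256 mcg/hr
Concentration = 1992 mg ÷ 100 mL = 19.92 mg/mL = 19920 mcg/mL
Rate = 410256 mcg/hr ÷ 19920 mcg/mL = 20.59518 mL/hr
Volume infused so far = 20.59518 mL/hr × 0.6 hr = 12.35711 mL
Volume remaining = 100 − 12.35711 = 87.64289 mL
New rate:
Dose = 88 mcg/kg/min × 81.4 kg = 7163.2 mcg/min
7163.2 mcg/min × 60 min/hr = 429792 mcg/hr
Rate = 429792 mcg/hr ÷ 19920 mcg/mL = 21.5759 mL/hr
Time remaining = 87.64289 mL ÷ 21.5759 mL/hr = 4.062073 hr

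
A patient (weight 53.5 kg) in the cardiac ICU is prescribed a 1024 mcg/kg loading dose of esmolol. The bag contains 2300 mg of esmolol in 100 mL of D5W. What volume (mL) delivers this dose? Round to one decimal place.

Dose = 1024 mcg/kg × 53.5 kg = 54784 mcg
Concentration = 2300 mg ÷ 100 mL = 23 mg/mL = 23000 mcg/mL
Volume = 54784 mcg ÷ 23000 mcg/mL = 2.381913 mL

2.4 mL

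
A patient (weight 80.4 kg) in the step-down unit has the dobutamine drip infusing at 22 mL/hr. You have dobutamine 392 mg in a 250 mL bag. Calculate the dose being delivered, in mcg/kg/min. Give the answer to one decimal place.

7.2 mcg/kg/min

Concentration = 392 mg ÷ 250 mL = 1.568 mg/mL = 1568 mcg/mL
Drug rate = 22 mL/hr × 1568 mcg/mL = 34496 mcg/hr
34496 mcg/hr ÷ 60 min/hr = 574.9333 mcg/min
574.9333 mcg/min ÷ 80.4 kg = 7.150912 mcg/kg/min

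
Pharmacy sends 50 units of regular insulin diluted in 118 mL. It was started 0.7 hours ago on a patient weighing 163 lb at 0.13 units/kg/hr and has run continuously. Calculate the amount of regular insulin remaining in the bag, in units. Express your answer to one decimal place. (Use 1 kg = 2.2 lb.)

Weight = 163 lb ÷ 2.2 lb/kg = 74.09091 kg
Dose = 0.13 units/kg/hr × 74.09091 kg = 9.631818 units/hr
Concentration = 50 units ÷ 118 mL = 0.4237288 units/mL
Rate = 9.631818 units/hr ÷ 0.4237288 units/mL = 22.73109 mL/hr
Volume infused = 22.73109 mL/hr × 0.7 hr = 15.91176 mL
Volume remaining = 118 − 15.91176 = 102.0882 mL
Drug remaining = 102.0882 mL × 0.4237288 units/mL = 43.25773 units

43.3 units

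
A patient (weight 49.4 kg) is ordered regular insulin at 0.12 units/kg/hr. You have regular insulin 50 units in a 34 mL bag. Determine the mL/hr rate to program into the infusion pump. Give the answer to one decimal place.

4.0 mL/hr

Dose = 0.12 units/kg/hr × 49.4 kg = 5.928 units/hr
Concentration = 50 units ÷ 34 mL = 1.470588 units/mL
Rate = 5.928 units/hr ÷ 1.470588 units/mL = 4.03104 mL/hr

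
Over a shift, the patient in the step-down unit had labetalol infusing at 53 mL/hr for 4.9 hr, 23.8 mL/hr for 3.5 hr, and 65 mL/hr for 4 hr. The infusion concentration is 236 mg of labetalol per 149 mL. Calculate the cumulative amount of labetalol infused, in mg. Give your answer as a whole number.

955 mg

Concentration = 236 mg ÷ 149 mL = 1.583893 mg/mL
Stage 1: 53 mL/hr × 4.9 hr = 259.7 mL → 259.7 mL × 1.583893 mg/mL = 411.3369 mg
Stage 2: 23.8 mL/hr × 3.5 hr = 83.3 mL → 83.3 mL × 1.583893 mg/mL = 131.9383 mg
Stage 3: 65 mL/hr × 4 hr = 260 mL → 260 mL × 1.583893 mg/mL = 411.8121 mg
Total = 411.3369 + 131.9383 + 411.8121 = 955.0872 mg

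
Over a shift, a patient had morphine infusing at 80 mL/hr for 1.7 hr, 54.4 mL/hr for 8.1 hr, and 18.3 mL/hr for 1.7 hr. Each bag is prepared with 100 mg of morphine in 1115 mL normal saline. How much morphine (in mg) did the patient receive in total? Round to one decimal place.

54.5 mg

Concentration = 100 mg ÷ 1115 mL = 0.0896861 mg/mL
Stage 1: 80 mL/hr × 1.7 hr = 136 mL → 136 mL × 0.0896861 mg/mL = 12.19731 mg
Stage 2: 54.4 mL/hr × 8.1 hr = 440.64 mL → 440.64 mL × 0.0896861 mg/mL = 39.51928 mg
Stage 3: 18.3 mL/hr × 1.7 hr = 31.11 mL → 31.11 mL × 0.0896861 mg/mL = 2.790135 mg
Total = 12.19731 + 39.51928 + 2.790135 = 54.50673 mg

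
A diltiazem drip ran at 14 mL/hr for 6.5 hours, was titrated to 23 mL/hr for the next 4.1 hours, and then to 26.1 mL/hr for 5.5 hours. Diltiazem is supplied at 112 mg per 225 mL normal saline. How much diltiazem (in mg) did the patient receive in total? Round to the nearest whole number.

Concentration = 112 mg ÷ 225 mL = 0.4977778 mg/mL
Stage 1: 14 mL/hr × 6.5 hr = 91 mL → 91 mL × 0.4977778 mg/mL = 45.29778 mg
Stage 2: 23 mL/hr × 4.1 hr = 94.3 mL → 94.3 mL × 0.4977778 mg/mL = 46.94044 mg
Stage 3: 26.1 mL/hr × 5.5 hr = 143.55 mL → 143.55 mL × 0.4977778 mg/mL = 71.456 mg
Total = 45.29778 + 46.94044 + 71.456 = 163.6942 mg

164 mg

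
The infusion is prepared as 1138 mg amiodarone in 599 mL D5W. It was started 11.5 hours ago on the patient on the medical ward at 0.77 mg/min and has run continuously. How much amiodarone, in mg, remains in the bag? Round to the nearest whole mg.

607 mg

0.77 mg/min × 60 min/hr = 46.2 mg/hr
Concentration = 1138 mg ÷ 599 mL = 1.899833 mg/mL
Rate = 46.2 mg/hr ÷ 1.899833 mg/mL = 24.31793 mL/hr
Volume infused = 24.31793 mL/hr × 11.5 hr = 279.6562 mL
Volume remaining = 599 − 279.6562 = 319.3438 mL
Drug remaining = 319.3438 mL × 1.899833 mg/mL = 606.7 mg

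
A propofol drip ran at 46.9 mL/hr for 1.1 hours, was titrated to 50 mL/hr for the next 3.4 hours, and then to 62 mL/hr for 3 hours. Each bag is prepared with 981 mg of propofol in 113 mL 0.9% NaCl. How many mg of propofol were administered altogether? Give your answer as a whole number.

3538 mg

Concentration = 981 mg ÷ 113 mL = 8.681416 mg/mL
Stage 1: 46.9 mL/hr × 1.1 hr = 51.59 mL → 51.59 mL × 8.681416 mg/mL = 447.8742 mg
Stage 2: 50 mL/hr × 3.4 hr = 170 mL → 170 mL × 8.681416 mg/mL = 1475.841 mg
Stage 3: 62 mL/hr × 3 hr = 186 mL → 186 mL × 8.681416 mg/mL = 1614.743 mg
Total = 447.8742 + 1475.841 + 1614.743 = 3538.458 mg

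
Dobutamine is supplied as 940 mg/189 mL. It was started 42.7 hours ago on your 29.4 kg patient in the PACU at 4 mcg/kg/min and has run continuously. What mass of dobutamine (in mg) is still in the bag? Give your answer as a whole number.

639 mg

Dose = 4 mcg/kg/min × 29.4 kg = 117.6 mcg/min
117.6 mcg/min × 60 min/hr = 7056 mcg/hr
Concentration = 940 mg ÷ 189 mL = 4.973545 mg/mL = 4973.545 mcg/mL
Rate = 7056 mcg/hr ÷ 4973.545 mcg/mL = 1.418706 mL/hr
Volume infused = 1.418706 mL/hr × 42.7 hr = 60.57876 mL
Volume remaining = 189 − 60.57876 = 128.4212 mL
Drug remaining = 128.4212 mL × 4973.545 mcg/mL = 638708.8 mcg = 638.7088 mg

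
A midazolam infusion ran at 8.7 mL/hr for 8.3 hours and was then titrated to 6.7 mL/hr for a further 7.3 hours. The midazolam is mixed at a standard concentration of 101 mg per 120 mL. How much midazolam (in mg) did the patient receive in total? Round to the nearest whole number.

Concentration = 101 mg ÷ 120 mL = 0.8416667 mg/mL
Stage 1: 8.7 mL/hr × 8.3 hr = 72.21 mL → 72.21 mL × 0.8416667 mg/mL = 60.77675 mg
Stage 2: 6.7 mL/hr × 7.3 hr = 48.91 mL → 48.91 mL × 0.8416667 mg/mL = 41.16592 mg
Total = 60.77675 + 41.16592 = 101.9427 mg

102 mg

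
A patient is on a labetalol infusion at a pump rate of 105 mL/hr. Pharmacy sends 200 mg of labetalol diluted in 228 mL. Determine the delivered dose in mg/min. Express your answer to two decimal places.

1.54 mg/min

Concentration = 200 mg ÷ 228 mL = 0.877193 mg/mL
Drug rate = 105 mL/hr × 0.877193 mg/mL = 92.10526 mg/hr
92.10526 mg/hr ÷ 60 min/hr = 1.535088 mg/min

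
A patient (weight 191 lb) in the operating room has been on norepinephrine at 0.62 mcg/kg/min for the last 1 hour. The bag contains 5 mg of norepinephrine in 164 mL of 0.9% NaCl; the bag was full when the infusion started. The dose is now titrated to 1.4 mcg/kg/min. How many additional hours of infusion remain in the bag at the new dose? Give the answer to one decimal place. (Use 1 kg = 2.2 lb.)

0.2 hours

Initial rate:
Weight = 191 lb ÷ 2.2 lb/kg = 86.81818 kg
Dose = 0.62 mcg/kg/min × 86.81818 kg = 53.82727 mcg/min
53.82727 mcg/min × 60 min/hr = 3229.636 mcg/hr
Concentration = 5 mg ÷ 164 mL = 0.0304878 mg/mL = 30.4878 mcg/mL
Rate = 3229.636 mcg/hr ÷ 30.4878 mcg/mL = 105.9321 mL/hr
Volume infused so far = 105.9321 mL/hr × 1 hr = 105.9321 mL
Volume remaining = 164 − 105.9321 = 58.06793 mL
New rate:
Dose = 1.4 mcg/kg/min × 86.81818 kg = 121.5455 mcg/min
121.5455 mcg/min × 60 min/hr = 7292.727 mcg/hr
Rate = 7292.727 mcg/hr ÷ 30.4878 mcg/mL = 239.2015 mL/hr
Time remaining = 58.06793 mL ÷ 239.2015 mL/hr = 0.2427574 hr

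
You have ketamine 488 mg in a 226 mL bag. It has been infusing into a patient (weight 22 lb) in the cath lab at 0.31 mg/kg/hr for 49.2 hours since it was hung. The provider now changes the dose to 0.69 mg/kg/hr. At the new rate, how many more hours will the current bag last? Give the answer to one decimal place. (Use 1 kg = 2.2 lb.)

Initial rate:
Weight = 22 lb ÷ 2.2 lb/kg = 10 kg
Dose = 0.31 mg/kg/hr × 10 kg = 3.1 mg/hr
Concentration = 488 mg ÷ 226 mL = 2.159292 mg/mL
Rate = 3.1 mg/hr ÷ 2.159292 mg/mL = 1.435656 mL/hr
Volume infused so far = 1.435656 mL/hr × 49.2 hr = 70.63426 mL
Volume remaining = 226 − 70.63426 = 155.3657 mL
New rate:
Dose = 0.69 mg/kg/hr × 10 kg = 6.9 mg/hr
Rate = 6.9 mg/hr ÷ 2.159292 mg/mL = 3.195492 mL/hr
Time remaining = 155.3657 mL ÷ 3.195492 mL/hr = 48.62029 hr

48.6 hours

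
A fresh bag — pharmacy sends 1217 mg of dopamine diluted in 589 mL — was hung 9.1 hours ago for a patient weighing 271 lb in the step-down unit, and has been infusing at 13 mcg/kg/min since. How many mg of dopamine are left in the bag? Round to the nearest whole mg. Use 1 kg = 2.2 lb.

Weight = 271 lb ÷ 2.2 lb/kg = 123.1818 kg
Dose = 13 mcg/kg/min × 123.1818 kg = 1601.364 mcg/min
1601.364 mcg/min × 60 min/hr = 96081.82 mcg/hr
Concentration = 1217 mg ÷ 589 mL = 2.066214 mg/mL = 2066.214 mcg/mL
Rate = 96081.82 mcg/hr ÷ 2066.214 mcg/mL = 46.50139 mL/hr
Volume infused = 46.50139 mL/hr × 9.1 hr = 423.1626 mL
Volume remaining = 589 − 423.1626 = 165.8374 mL
Drug remaining = 165.8374 mL × 2066.214 mcg/mL = 342655.5 mcg = 342.6555 mg

343 mg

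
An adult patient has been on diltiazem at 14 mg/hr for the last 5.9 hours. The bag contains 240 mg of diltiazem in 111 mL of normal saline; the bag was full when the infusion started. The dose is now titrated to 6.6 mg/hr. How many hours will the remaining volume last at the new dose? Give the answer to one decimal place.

23.8 hours

Initial rate:
Concentration = 240 mg ÷ 111 mL = 2.162162 mg/mL
Rate = 14 mg/hr ÷ 2.162162 mg/mL = 6.475 mL/hr
Volume infused so far = 6.475 mL/hr × 5.9 hr = 38.2025 mL
Volume remaining = 111 − 38.2025 = 72.7975 mL
New rate:
Rate = 6.6 mg/hr ÷ 2.162162 mg/mL = 3.0525 mL/hr
Time remaining = 72.7975 mL ÷ 3.0525 mL/hr = 23.84848 hr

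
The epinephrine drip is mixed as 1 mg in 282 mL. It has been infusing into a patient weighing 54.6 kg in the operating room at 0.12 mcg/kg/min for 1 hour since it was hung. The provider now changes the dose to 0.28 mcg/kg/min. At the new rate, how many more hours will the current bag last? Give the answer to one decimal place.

Initial rate:
Dose = 0.12 mcg/kg/min × 54.6 kg = 6.552 mcg/min
6.552 mcg/min × 60 min/hr = 393.12 mcg/hr
Concentration = 1 mg ÷ 282 mL = 0.003546099 mg/mL = 3.546099 mcg/mL
Rate = 393.12 mcg/hr ÷ 3.546099 mcg/mL = 110.8598 mL/hr
Volume infused so far = 110.8598 mL/hr × 1 hr = 110.8598 mL
Volume remaining = 282 − 110.8598 = 171.1402 mL
New rate:
Dose = 0.28 mcg/kg/min × 54.6 kg = 15.288 mcg/min
15.288 mcg/min × 60 min/hr = 917.28 mcg/hr
Rate = 917.28 mcg/hr ÷ 3.546099 mcg/mL = 258.673 mL/hr
Time remaining = 171.1402 mL ÷ 258.673 mL/hr = 0.6616082 hr

0.7 hours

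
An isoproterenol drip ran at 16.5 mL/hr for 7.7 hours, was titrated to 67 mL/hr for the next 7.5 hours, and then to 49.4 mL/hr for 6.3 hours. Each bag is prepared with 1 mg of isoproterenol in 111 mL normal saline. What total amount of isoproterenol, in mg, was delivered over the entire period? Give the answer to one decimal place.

8.5 mg

Concentration = 1 mg ÷ 111 mL = 0.009009009 mg/mL
Stage 1: 16.5 mL/hr × 7.7 hr = 127.05 mL → 127.05 mL × 0.009009009 mg/mL = 1.144595 mg
Stage 2: 67 mL/hr × 7.5 hr = 502.5 mL → 502.5 mL × 0.009009009 mg/mL = 4.527027 mg
Stage 3: 49.4 mL/hr × 6.3 hr = 311.22 mL → 311.22 mL × 0.009009009 mg/mL = 2.803784 mg
Total = 1.144595 + 4.527027 + 2.803784 = 8.475405 mg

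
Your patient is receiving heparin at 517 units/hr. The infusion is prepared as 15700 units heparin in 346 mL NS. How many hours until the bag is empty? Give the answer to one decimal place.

Concentration = 15700 units ÷ 346 mL = 45.37572 units/mL
Rate = 517 units/hr ÷ 45.37572 units/mL = 11.39376 mL/hr
Duration = 346 mL ÷ 11.39376 mL/hr = 30.3675 hr

30.4 hours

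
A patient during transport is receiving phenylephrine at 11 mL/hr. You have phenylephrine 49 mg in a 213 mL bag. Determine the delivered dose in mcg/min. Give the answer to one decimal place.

42.2 mcg/min

Concentration = 49 mg ÷ 213 mL = 0.2300469 mg/mL = 230.0469 mcg/mL
Drug rate = 11 mL/hr × 230.0469 mcg/mL = 2530.516 mcg/hr
2530.516 mcg/hr ÷ 60 min/hr = 42.17527 mcg/min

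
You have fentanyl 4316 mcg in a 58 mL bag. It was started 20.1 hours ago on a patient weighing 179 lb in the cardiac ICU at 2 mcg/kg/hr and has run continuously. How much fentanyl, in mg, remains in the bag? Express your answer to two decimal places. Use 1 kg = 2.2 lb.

Weight = 179 lb ÷ 2.2 lb/kg = 81.36364 kg
Dose = 2 mcg/kg/hr × 81.36364 kg = 162.7273 mcg/hr
Concentration = 4316 mcg ÷ 58 mL = 74.41379 mcg/mL
Rate = 162.7273 mcg/hr ÷ 74.41379 mcg/mL = 2.186789 mL/hr
Volume infused = 2.186789 mL/hr × 20.1 hr = 43.95446 mL
Volume remaining = 58 − 43.95446 = 14.04554 mL
Drug remaining = 14.04554 mL × 74.41379 mcg/mL = 1045.182 mcg = 1.045182 mg

1.05 mg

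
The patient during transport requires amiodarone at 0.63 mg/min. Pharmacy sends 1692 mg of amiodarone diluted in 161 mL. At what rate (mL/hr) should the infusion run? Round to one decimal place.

3.6 mL/hr

0.63 mg/min × 60 min/hr = 37.8 mg/hr
Concentration = 1692 mg ÷ 161 mL = 10.50932 mg/mL
Rate = 37.8 mg/hr ÷ 10.50932 mg/mL = 3.596809 mL/hr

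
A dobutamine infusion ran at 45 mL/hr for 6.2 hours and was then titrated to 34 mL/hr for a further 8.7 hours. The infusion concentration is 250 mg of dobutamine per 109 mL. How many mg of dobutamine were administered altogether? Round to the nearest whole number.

Concentration = 250 mg ÷ 109 mL = 2.293578 mg/mL
Stage 1: 45 mL/hr × 6.2 hr = 279 mL → 279 mL × 2.293578 mg/mL = 639.9083 mg
Stage 2: 34 mL/hr × 8.7 hr = 295.8 mL → 295.8 mL × 2.293578 mg/mL = 678.4404 mg
Total = 639.9083 + 678.4404 = 1318.349 mg

1318 mg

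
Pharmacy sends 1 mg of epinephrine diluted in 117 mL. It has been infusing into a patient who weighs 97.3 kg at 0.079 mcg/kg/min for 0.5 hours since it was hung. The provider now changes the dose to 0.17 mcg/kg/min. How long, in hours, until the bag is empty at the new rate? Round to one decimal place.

0.8 hours

Initial rate:
Dose = 0.079 mcg/kg/min × 97.3 kg = 7.6867 mcg/min
7.6867 mcg/min × 60 min/hr = 461.202 mcg/hr
Concentration = 1 mg ÷ 117 mL = 0.008547009 mg/mL = 8.547009 mcg/mL
Rate = 461.202 mcg/hr ÷ 8.547009 mcg/mL = 53.96063 mL/hr
Volume infused so far = 53.96063 mL/hr × 0.5 hr = 26.98032 mL
Volume remaining = 117 − 26.98032 = 90.01968 mL
New rate:
Dose = 0.17 mcg/kg/min × 97.3 kg = 16.541 mcg/min
16.541 mcg/min × 60 min/hr = 992.46 mcg/hr
Rate = 992.46 mcg/hr ÷ 8.547009 mcg/mL = 116.1178 mL/hr
Time remaining = 90.01968 mL ÷ 116.1178 mL/hr = 0.7752443 hr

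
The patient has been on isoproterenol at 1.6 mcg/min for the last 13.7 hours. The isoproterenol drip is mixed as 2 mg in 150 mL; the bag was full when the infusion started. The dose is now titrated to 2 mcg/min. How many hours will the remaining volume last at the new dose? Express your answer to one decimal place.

5.7 hours

Initial rate:
1.6 mcg/min × 60 min/hr = 96 mcg/hr
Concentration = 2 mg ÷ 150 mL = 0.01333333 mg/mL = 13.33333 mcg/mL
Rate = 96 mcg/hr ÷ 13.33333 mcg/mL = 7.2 mL/hr
Volume infused so far = 7.2 mL/hr × 13.7 hr = 98.64 mL
Volume remaining = 150 − 98.64 = 51.36 mL
New rate:
2 mcg/min × 60 min/hr = 120 mcg/hr
Rate = 120 mcg/hr ÷ 13.33333 mcg/mL = 9 mL/hr
Time remaining = 51.36 mL ÷ 9 mL/hr = 5.706667 hr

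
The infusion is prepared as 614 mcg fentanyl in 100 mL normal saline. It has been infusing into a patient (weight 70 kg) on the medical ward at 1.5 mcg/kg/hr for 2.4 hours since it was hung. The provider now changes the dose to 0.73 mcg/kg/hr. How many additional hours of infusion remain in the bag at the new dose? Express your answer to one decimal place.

Initial rate:
Dose = 1.5 mcg/kg/hr × 70 kg = 105 mcg/hr
Concentration = 614 mcg ÷ 100 mL = 6.14 mcg/mL
Rate = 105 mcg/hr ÷ 6.14 mcg/mL = 17.10098 mL/hr
Volume infused so far = 17.10098 mL/hr × 2.4 hr = 41.04235 mL
Volume remaining = 100 − 41.04235 = 58.95765 mL
New rate:
Dose = 0.73 mcg/kg/hr × 70 kg = 51.1 mcg/hr
Rate = 51.1 mcg/hr ÷ 6.14 mcg/mL = 8.322476 mL/hr
Time remaining = 58.95765 mL ÷ 8.322476 mL/hr = 7.084149 hr

7.1 hours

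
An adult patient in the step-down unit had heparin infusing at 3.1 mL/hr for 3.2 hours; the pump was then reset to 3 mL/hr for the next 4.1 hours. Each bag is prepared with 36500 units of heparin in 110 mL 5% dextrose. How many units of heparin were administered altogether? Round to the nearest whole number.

Concentration = 36500 units ÷ 110 mL = 331.8182 units/mL
Stage 1: 3.1 mL/hr × 3.2 hr = 9.92 mL → 9.92 mL × 331.8182 units/mL = 3291.636 units
Stage 2: 3 mL/hr × 4.1 hr = 12.3 mL → 12.3 mL × 331.8182 units/mL = 4081.364 units
Total = 3291.636 + 4081.364 = 7373 units

7373 units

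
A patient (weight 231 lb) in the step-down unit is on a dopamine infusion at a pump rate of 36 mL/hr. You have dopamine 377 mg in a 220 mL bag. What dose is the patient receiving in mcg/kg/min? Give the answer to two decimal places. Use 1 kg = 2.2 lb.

Weight = 231 lb ÷ 2.2 lb/kg = 105 kg
Concentration = 377 mg ÷ 220 mL = 1.713636 mg/mL = 1713.636 mcg/mL
Drug rate = 36 mL/hr × 1713.636 mcg/mL = 61690.91 mcg/hr
61690.91 mcg/hr ÷ 60 min/hr = 1028.182 mcg/min
1028.182 mcg/min ÷ 105 kg = 9.792208 mcg/kg/min

9.79 mcg/kg/min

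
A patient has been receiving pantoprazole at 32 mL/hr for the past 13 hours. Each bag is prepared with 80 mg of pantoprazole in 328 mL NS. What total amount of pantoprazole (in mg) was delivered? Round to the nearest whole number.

Concentration = 80 mg ÷ 328 mL = 0.2439024 mg/mL
Drug rate = 32 mL/hr × 0.2439024 mg/mL = 7.804878 mg/hr
Total = 7.804878 mg/hr × 13 hr = 101.4634 mg

101 mg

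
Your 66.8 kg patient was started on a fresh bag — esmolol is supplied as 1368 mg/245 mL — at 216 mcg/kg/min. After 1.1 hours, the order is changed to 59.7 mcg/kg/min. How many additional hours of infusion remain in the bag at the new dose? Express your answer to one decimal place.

1.7 hours

Initial rate:
Dose = 216 mcg/kg/min × 66.8 kg = 14428.8 mcg/min
14428.8 mcg/min × 60 min/hr = 865728 mcg/hr
Concentration = 1368 mg ÷ 245 mL = 5.583673 mg/mL = 5583.673 mcg/mL
Rate = 865728 mcg/hr ÷ 5583.673 mcg/mL = 155.0463 mL/hr
Volume infused so far = 155.0463 mL/hr × 1.1 hr = 170.5509 mL
Volume remaining = 245 − 170.5509 = 74.44905 mL
New rate:
Dose = 59.7 mcg/kg/min × 66.8 kg = 3987.96 mcg/min
3987.96 mcg/min × 60 min/hr = 239277.6 mcg/hr
Rate = 239277.6 mcg/hr ÷ 5583.673 mcg/mL = 42.85308 mL/hr
Time remaining = 74.44905 mL ÷ 42.85308 mL/hr = 1.737309 hr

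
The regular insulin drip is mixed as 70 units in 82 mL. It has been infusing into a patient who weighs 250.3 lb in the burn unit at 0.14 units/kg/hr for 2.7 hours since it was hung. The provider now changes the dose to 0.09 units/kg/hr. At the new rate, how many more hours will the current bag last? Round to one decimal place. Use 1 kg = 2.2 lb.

Initial rate:
Weight = 250.3 lb ÷ 2.2 lb/kg = 113.7727 kg
Dose = 0.14 units/kg/hr × 113.7727 kg = 15.92818 units/hr
Concentration = 70 units ÷ 82 mL = 0.8536585 units/mL
Rate = 15.92818 units/hr ÷ 0.8536585 units/mL = 18.65873 mL/hr
Volume infused so far = 18.65873 mL/hr × 2.7 hr = 50.37856 mL
Volume remaining = 82 − 50.37856 = 31.62144 mL
New rate:
Dose = 0.09 units/kg/hr × 113.7727 kg = 10.23955 units/hr
Rate = 10.23955 units/hr ÷ 0.8536585 units/mL = 11.9949 mL/hr
Time remaining = 31.62144 mL ÷ 11.9949 mL/hr = 2.636241 hr

2.6 hours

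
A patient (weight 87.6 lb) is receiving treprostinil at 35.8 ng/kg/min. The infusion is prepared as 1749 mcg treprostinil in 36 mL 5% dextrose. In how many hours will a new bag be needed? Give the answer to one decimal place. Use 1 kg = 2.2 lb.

Weight = 87.6 lb ÷ 2.2 lb/kg = 39.81818 kg
Dose = 35.8 ng/kg/min × 39.81818 kg = 1425.491 ng/min
1425.491 ng/min × 60 min/hr = 85529.45 ng/hr
Concentration = 1749 mcg ÷ 36 mL = 48.58333 mcg/mL = 48583.33 ng/mL
Rate = 85529.45 ng/hr ÷ 48583.33 ng/mL = 1.760469 mL/hr
Duration = 36 mL ÷ 1.760469 mL/hr = 20.4491 hr

20.4 hours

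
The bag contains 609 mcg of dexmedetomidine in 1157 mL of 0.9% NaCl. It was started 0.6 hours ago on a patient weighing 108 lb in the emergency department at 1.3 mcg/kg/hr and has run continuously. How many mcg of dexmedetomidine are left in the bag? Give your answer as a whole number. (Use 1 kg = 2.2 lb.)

Weight = 108 lb ÷ 2.2 lb/kg = 49.09091 kg
Dose = 1.3 mcg/kg/hr × 49.09091 kg = 63.81818 mcg/hr
Concentration = 609 mcg ÷ 1157 mL = 0.5263613 mcg/mL
Rate = 63.81818 mcg/hr ÷ 0.5263613 mcg/mL = 121.2441 mL/hr
Volume infused = 121.2441 mL/hr × 0.6 hr = 72.74644 mL
Volume remaining = 1157 − 72.74644 = 1084.254 mL
Drug remaining = 1084.254 mL × 0.5263613 mcg/mL = 570.7091 mcg

571 mcg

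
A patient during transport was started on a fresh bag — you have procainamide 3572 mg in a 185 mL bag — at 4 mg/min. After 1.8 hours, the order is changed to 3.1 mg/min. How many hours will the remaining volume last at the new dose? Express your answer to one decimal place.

Initial rate:
4 mg/min × 60 min/hr = 240 mg/hr
Concentration = 3572 mg ÷ 185 mL = 19.30811 mg/mL
Rate = 240 mg/hr ÷ 19.30811 mg/mL = 12.43001 mL/hr
Volume infused so far = 12.43001 mL/hr × 1.8 hr = 22.37402 mL
Volume remaining = 185 − 22.37402 = 162.626 mL
New rate:
3.1 mg/min × 60 min/hr = 186 mg/hr
Rate = 186 mg/hr ÷ 19.30811 mg/mL = 9.633259 mL/hr
Time remaining = 162.626 mL ÷ 9.633259 mL/hr = 16.88172 hr

16.9 hours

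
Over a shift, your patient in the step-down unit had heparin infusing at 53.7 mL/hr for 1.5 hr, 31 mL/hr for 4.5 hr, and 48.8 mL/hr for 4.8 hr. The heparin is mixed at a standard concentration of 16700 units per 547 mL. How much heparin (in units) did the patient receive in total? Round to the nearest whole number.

13870 units

Concentration = 16700 units ÷ 547 mL = 30.53016 units/mL
Stage 1: 53.7 mL/hr × 1.5 hr = 80.55 mL → 80.55 mL × 30.53016 units/mL = 2459.205 units
Stage 2: 31 mL/hr × 4.5 hr = 139.5 mL → 139.5 mL × 30.53016 units/mL = 4258.958 units
Stage 3: 48.8 mL/hr × 4.8 hr = 234.24 mL → 234.24 mL × 30.53016 units/mL = 7151.386 units
Total = 2459.205 + 4258.958 + 7151.386 = 13869.55 units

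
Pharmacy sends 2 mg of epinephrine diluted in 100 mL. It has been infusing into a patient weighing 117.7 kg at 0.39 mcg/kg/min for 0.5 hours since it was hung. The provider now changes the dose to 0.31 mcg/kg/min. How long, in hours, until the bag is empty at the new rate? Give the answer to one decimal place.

0.3 hours

Initial rate:
Dose = 0.39 mcg/kg/min × 117.7 kg = 45.903 mcg/min
45.903 mcg/min × 60 min/hr = 2754.18 mcg/hr
Concentration = 2 mg ÷ 100 mL = 0.02 mg/mL = 20 mcg/mL
Rate = 2754.18 mcg/hr ÷ 20 mcg/mL = 137.709 mL/hr
Volume infused so far = 137.709 mL/hr × 0.5 hr = 68.8545 mL
Volume remaining = 100 − 68.8545 = 31.1455 mL
New rate:
Dose = 0.31 mcg/kg/min × 117.7 kg = 36.487 mcg/min
36.487 mcg/min × 60 min/hr = 2189.22 mcg/hr
Rate = 2189.22 mcg/hr ÷ 20 mcg/mL = 109.461 mL/hr
Time remaining = 31.1455 mL ÷ 109.461 mL/hr = 0.2845351 hr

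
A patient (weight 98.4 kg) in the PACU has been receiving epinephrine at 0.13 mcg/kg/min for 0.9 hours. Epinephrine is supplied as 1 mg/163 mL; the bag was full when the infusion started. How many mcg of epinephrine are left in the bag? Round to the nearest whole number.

Dose = 0.13 mcg/kg/min × 98.4 kg = 12.792 mcg/min
12.792 mcg/min × 60 min/hr = 767.52 mcg/hr
Concentration = 1 mg ÷ 163 mL = 0.006134969 mg/mL = 6.134969 mcg/mL
Rate = 767.52 mcg/hr ÷ 6.134969 mcg/mL = 125.1058 mL/hr
Volume infused = 125.1058 mL/hr × 0.9 hr = 112.5952 mL
Volume remaining = 163 − 112.5952 = 50.40482 mL
Drug remaining = 50.40482 mL × 6.134969 mcg/mL = 309.232 mcg

309 mcg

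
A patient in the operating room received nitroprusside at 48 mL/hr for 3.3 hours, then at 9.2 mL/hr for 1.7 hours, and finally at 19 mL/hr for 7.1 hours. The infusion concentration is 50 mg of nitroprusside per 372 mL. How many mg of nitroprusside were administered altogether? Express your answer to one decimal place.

41.5 mg

Concentration = 50 mg ÷ 372 mL = 0.1344086 mg/mL
Stage 1: 48 mL/hr × 3.3 hr = 158.4 mL → 158.4 mL × 0.1344086 mg/mL = 21.29032 mg
Stage 2: 9.2 mL/hr × 1.7 hr = 15.64 mL → 15.64 mL × 0.1344086 mg/mL = 2.102151 mg
Stage 3: 19 mL/hr × 7.1 hr = 134.9 mL → 134.9 mL × 0.1344086 mg/mL = 18.13172 mg
Total = 21.29032 + 2.102151 + 18.13172 = 41.52419 mg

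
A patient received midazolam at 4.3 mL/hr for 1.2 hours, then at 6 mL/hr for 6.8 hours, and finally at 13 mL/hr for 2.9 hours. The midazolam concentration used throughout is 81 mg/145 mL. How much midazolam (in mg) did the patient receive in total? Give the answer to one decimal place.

Concentration = 81 mg ÷ 145 mL = 0.5586207 mg/mL
Stage 1: 4.3 mL/hr × 1.2 hr = 5.16 mL → 5.16 mL × 0.5586207 mg/mL = 2.882483 mg
Stage 2: 6 mL/hr × 6.8 hr = 40.8 mL → 40.8 mL × 0.5586207 mg/mL = 22.79172 mg
Stage 3: 13 mL/hr × 2.9 hr = 37.7 mL → 37.7 mL × 0.5586207 mg/mL = 21.06 mg
Total = 2.882483 + 22.79172 + 21.06 = 46.73421 mg

46.7 mg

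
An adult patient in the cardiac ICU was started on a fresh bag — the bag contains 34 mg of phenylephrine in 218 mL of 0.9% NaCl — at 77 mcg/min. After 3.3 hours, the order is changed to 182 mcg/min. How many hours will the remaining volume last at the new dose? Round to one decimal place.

Initial rate:
77 mcg/min × 60 min/hr = 4620 mcg/hr
Concentration = 34 mg ÷ 218 mL = 0.1559633 mg/mL = 155.9633 mcg/mL
Rate = 4620 mcg/hr ÷ 155.9633 mcg/mL = 29.62235 mL/hr
Volume infused so far = 29.62235 mL/hr × 3.3 hr = 97.75376 mL
Volume remaining = 218 − 97.75376 = 120.2462 mL
New rate:
182 mcg/min × 60 min/hr = 10920 mcg/hr
Rate = 10920 mcg/hr ÷ 155.9633 mcg/mL = 70.01647 mL/hr
Time remaining = 120.2462 mL ÷ 70.01647 mL/hr = 1.717399 hr

1.7 hours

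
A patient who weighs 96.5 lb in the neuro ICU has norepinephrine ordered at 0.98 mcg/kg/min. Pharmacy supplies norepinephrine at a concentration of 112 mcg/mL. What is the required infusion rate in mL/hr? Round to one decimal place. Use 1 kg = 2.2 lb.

Weight = 96.5 lb ÷ 2.2 lb/kg = 43.86364 kg
Dose = 0.98 mcg/kg/min × 43.86364 kg = 42.98636 mcg/min
42.98636 mcg/min × 60 min/hr = 2579.182 mcg/hr
Rate = 2579.182 mcg/hr ÷ 112 mcg/mL = 23.02841 mL/hr

23.0 mL/hr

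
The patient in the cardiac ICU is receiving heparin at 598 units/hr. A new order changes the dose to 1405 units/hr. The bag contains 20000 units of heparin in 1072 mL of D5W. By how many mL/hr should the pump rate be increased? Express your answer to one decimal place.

43.3 mL/hr

At the current dose:
Concentration = 20000 units ÷ 1072 mL = 18.65672 units/mL
Rate = 598 units/hr ÷ 18.65672 units/mL = 32.0528 mL/hr
At the new dose:
Rate = 1405 units/hr ÷ 18.65672 units/mL = 75.308 mL/hr
Change = 75.308 − 32.0528 = 43.2552 mL/hr → 43.2552 mL/hr increase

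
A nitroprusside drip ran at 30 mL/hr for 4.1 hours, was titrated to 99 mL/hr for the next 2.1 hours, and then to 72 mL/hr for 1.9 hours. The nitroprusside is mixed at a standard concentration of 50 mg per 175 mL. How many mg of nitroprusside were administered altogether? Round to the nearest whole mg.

Concentration = 50 mg ÷ 175 mL = 0.2857143 mg/mL
Stage 1: 30 mL/hr × 4.1 hr = 123 mL → 123 mL × 0.2857143 mg/mL = 35.14286 mg
Stage 2: 99 mL/hr × 2.1 hr = 207.9 mL → 207.9 mL × 0.2857143 mg/mL = 59.4 mg
Stage 3: 72 mL/hr × 1.9 hr = 136.8 mL → 136.8 mL × 0.2857143 mg/mL = 39.08571 mg
Total = 35.14286 + 59.4 + 39.08571 = 133.6286 mg

134 mg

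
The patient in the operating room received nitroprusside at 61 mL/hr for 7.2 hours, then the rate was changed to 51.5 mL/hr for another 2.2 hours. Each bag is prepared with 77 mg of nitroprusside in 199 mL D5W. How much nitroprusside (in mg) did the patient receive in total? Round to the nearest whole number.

Concentration = 77 mg ÷ 199 mL = 0.3869347 mg/mL
Stage 1: 61 mL/hr × 7.2 hr = 439.2 mL → 439.2 mL × 0.3869347 mg/mL = 169.9417 mg
Stage 2: 51.5 mL/hr × 2.2 hr = 113.3 mL → 113.3 mL × 0.3869347 mg/mL = 43.8397 mg
Total = 169.9417 + 43.8397 = 213.7814 mg

214 mg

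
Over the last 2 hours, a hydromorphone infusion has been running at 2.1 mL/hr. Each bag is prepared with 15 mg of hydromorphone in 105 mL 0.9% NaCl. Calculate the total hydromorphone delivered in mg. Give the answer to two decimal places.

0.60 mg

Concentration = 15 mg ÷ 105 mL = 0.1428571 mg/mL
Drug rate = 2.1 mL/hr × 0.1428571 mg/mL = 0.3 mg/hr
Total = 0.3 mg/hr × 2 hr = 0.6 mg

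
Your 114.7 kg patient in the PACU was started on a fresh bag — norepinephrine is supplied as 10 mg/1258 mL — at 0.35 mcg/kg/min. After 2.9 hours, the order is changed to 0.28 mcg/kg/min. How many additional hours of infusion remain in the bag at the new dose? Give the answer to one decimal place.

1.6 hours

Initial rate:
Dose = 0.35 mcg/kg/min × 114.7 kg = 40.145 mcg/min
40.145 mcg/min × 60 min/hr = 2408.7 mcg/hr
Concentration = 10 mg ÷ 1258 mL = 0.007949126 mg/mL = 7.949126 mcg/mL
Rate = 2408.7 mcg/hr ÷ 7.949126 mcg/mL = 303.0145 mL/hr
Volume infused so far = 303.0145 mL/hr × 2.9 hr = 878.7419 mL
Volume remaining = 1258 − 878.7419 = 379.2581 mL
New rate:
Dose = 0.28 mcg/kg/min × 114.7 kg = 32.116 mcg/min
32.116 mcg/min × 60 min/hr = 1926.96 mcg/hr
Rate = 1926.96 mcg/hr ÷ 7.949126 mcg/mL = 242.4116 mL/hr
Time remaining = 379.2581 mL ÷ 242.4116 mL/hr = 1.564521 hr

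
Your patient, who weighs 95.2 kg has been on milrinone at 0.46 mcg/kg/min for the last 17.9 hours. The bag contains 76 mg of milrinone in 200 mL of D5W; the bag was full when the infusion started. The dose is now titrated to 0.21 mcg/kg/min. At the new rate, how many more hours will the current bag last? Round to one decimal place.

24.1 hours

Initial rate:
Dose = 0.46 mcg/kg/min × 95.2 kg = 43.792 mcg/min
43.792 mcg/min × 60 min/hr = 2627.52 mcg/hr
Concentration = 76 mg ÷ 200 mL = 0.38 mg/mL = 380 mcg/mL
Rate = 2627.52 mcg/hr ÷ 380 mcg/mL = 6.914526 mL/hr
Volume infused so far = 6.914526 mL/hr × 17.9 hr = 123.77 mL
Volume remaining = 200 − 123.77 = 76.22998 mL
New rate:
Dose = 0.21 mcg/kg/min × 95.2 kg = 19.992 mcg/min
19.992 mcg/min × 60 min/hr = 1199.52 mcg/hr
Rate = 1199.52 mcg/hr ÷ 380 mcg/mL = 3.156632 mL/hr
Time remaining = 76.22998 mL ÷ 3.156632 mL/hr = 24.14915 hr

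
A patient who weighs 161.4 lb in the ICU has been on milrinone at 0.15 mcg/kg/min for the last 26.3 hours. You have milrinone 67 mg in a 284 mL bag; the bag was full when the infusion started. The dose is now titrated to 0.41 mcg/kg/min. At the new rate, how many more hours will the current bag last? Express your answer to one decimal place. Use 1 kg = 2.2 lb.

27.5 hours

Initial rate:
Weight = 161.4 lb ÷ 2.2 lb/kg = 73.36364 kg
Dose = 0.15 mcg/kg/min × 73.36364 kg = 11.00455 mcg/min
11.00455 mcg/min × 60 min/hr = 660.2727 mcg/hr
Concentration = 67 mg ÷ 284 mL = 0.2359155 mg/mL = 235.9155 mcg/mL
Rate = 660.2727 mcg/hr ÷ 235.9155 mcg/mL = 2.798768 mL/hr
Volume infused so far = 2.798768 mL/hr × 26.3 hr = 73.6076 mL
Volume remaining = 284 − 73.6076 = 210.3924 mL
New rate:
Dose = 0.41 mcg/kg/min × 73.36364 kg = 30.07909 mcg/min
30.07909 mcg/min × 60 min/hr = 1804.745 mcg/hr
Rate = 1804.745 mcg/hr ÷ 235.9155 mcg/mL = 7.649966 mL/hr
Time remaining = 210.3924 mL ÷ 7.649966 mL/hr = 27.5024 hr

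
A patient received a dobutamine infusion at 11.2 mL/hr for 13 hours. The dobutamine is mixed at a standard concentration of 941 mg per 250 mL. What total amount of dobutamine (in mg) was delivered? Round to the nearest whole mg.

Concentration = 941 mg ÷ 250 mL = 3.764 mg/mL = 3764 mcg/mL
Drug rate = 11.2 mL/hr × 3764 mcg/mL = 42156.8 mcg/hr
Total = 42156.8 mcg/hr × 13 hr = 548038.4 mcg = 548.0384 mg

548 mg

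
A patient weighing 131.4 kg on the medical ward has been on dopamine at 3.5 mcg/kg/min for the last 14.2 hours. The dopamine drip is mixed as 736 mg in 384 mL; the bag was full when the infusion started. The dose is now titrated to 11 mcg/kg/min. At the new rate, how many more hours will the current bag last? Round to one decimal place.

Initial rate:
Dose = 3.5 mcg/kg/min × 131.4 kg = 459.9 mcg/min
459.9 mcg/min × 60 min/hr = 27594 mcg/hr
Concentration = 736 mg ÷ 384 mL = 1.916667 mg/mL = 1916.667 mcg/mL
Rate = 27594 mcg/hr ÷ 1916.667 mcg/mL = 14.39687 mL/hr
Volume infused so far = 14.39687 mL/hr × 14.2 hr = 204.4355 mL
Volume remaining = 384 − 204.4355 = 179.5645 mL
New rate:
Dose = 11 mcg/kg/min × 131.4 kg = 1445.4 mcg/min
1445.4 mcg/min × 60 min/hr = 86724 mcg/hr
Rate = 86724 mcg/hr ÷ 1916.667 mcg/mL = 45.2473 mL/hr
Time remaining = 179.5645 mL ÷ 45.2473 mL/hr = 3.968512 hr

4.0 hours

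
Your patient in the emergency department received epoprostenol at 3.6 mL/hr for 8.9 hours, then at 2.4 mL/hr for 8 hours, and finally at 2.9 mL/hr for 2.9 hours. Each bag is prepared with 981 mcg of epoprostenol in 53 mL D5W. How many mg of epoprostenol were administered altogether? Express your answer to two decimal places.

Concentration = 981 mcg ÷ 53 mL = 18.50943 mcg/mL
Stage 1: 3.6 mL/hr × 8.9 hr = 32.04 mL → 32.04 mL × 18.50943 mcg/mL = 593.0423 mcg
Stage 2: 2.4 mL/hr × 8 hr = 19.2 mL → 19.2 mL × 18.50943 mcg/mL = 355.3811 mcg
Stage 3: 2.9 mL/hr × 2.9 hr = 8.41 mL → 8.41 mL × 18.50943 mcg/mL = 155.6643 mcg
Total = 593.0423 + 355.3811 + 155.6643 = 1104.088 mcg = 1.104088 mg

1.10 mg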